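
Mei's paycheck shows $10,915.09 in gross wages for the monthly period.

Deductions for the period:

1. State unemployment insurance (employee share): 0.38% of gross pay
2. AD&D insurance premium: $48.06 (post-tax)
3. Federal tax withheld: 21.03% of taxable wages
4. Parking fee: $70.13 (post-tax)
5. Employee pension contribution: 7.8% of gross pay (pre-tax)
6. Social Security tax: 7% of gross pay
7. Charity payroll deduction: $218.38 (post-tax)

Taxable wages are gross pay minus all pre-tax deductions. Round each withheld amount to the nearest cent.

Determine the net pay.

$6,805.20

Employee pension contribution: $10,915.09 × 0.078 = $851.38
Taxable wages = $10,915.09 − $851.38 = $10,063.71
Federal tax withheld: $10,063.71 × 0.2103 = $2,116.40
State unemployment insurance (employee share): $10,915.09 × 0.0038 = $41.48
Social Security tax: $10,915.09 × 0.07 = $764.06
Charity payroll deduction: $218.38
Parking fee: $70.13
AD&D insurance premium: $48.06
Total deductions = $851.38 + $2,116.40 + $41.48 + $764.06 + $218.38 + $70.13 + $48.06 = $4,109.89
Net pay = $10,915.09 − $4,109.89 = $6,805.20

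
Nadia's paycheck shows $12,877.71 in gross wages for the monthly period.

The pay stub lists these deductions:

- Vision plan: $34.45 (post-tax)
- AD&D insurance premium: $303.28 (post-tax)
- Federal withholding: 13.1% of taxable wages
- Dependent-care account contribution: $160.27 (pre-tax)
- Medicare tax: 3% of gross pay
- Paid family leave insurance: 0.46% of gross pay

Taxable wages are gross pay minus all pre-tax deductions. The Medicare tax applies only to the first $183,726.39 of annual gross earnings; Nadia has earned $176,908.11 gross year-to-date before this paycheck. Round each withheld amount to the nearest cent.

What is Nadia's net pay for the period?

Dependent-care account contribution: $160.27
Taxable wages = $12,877.71 − $160.27 = $12,717.44
Federal withholding: $12,717.44 × 0.131 = $1,665.98
Medicare tax: only $183,726.39 − $176,908.11 = $6,818.28 of this check is subject → $6,818.28 × 0.03 = $204.55
Paid family leave insurance: $12,877.71 × 0.0046 = $59.24
AD&D insurance premium: $303.28
Vision plan: $34.45
Total deductions = $160.27 + $1,665.98 + $204.55 + $59.24 + $303.28 + $34.45 = $2,427.77
Net pay = $12,877.71 − $2,427.77 = $10,449.94

$10,449.94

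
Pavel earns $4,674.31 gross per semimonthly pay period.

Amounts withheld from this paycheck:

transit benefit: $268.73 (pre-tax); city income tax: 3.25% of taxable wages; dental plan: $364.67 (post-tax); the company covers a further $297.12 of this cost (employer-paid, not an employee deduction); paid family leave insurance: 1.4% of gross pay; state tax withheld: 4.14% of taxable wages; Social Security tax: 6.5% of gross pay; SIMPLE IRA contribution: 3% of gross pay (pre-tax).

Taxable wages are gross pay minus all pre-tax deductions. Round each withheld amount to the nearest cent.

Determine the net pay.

$3,216.20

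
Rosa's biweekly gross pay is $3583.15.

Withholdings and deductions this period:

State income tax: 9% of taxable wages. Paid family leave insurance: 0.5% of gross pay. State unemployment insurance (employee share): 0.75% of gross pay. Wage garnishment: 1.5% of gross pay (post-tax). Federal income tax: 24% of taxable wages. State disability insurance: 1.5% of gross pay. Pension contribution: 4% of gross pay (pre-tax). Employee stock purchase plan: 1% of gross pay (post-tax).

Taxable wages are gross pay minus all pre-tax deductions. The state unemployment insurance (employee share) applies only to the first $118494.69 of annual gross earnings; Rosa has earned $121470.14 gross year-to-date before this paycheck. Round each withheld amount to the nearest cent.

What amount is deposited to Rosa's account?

$2143.43

Pension contribution: $3583.15 × 0.04 = $143.33
Taxable wages = $3583.15 − $143.33 = $3439.82
State income tax: $3439.82 × 0.09 = $309.58
Federal income tax: $3439.82 × 0.24 = $825.56
Paid family leave insurance: $3583.15 × 0.005 = $17.92
State disability insurance: $3583.15 × 0.015 = $53.75
State unemployment insurance (employee share): annual cap $118494.69 already reached (YTD $121470.14), so $0.00
Employee stock purchase plan: $3583.15 × 0.01 = $35.83
Wage garnishment: $3583.15 × 0.015 = $53.75
Total deductions = $143.33 + $309.58 + $825.56 + $17.92 + $53.75 + $0.00 + $35.83 + $53.75 = $1439.72
Net pay = $3583.15 − $1439.72 = $2143.43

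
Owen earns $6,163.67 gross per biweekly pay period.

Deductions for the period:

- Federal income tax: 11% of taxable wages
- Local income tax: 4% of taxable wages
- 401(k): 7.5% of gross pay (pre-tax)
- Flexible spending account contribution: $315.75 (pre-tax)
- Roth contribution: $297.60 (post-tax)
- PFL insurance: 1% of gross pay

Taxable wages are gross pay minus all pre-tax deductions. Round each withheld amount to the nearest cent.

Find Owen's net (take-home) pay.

Flexible spending account contribution: $315.75
401(k): $6,163.67 × 0.075 = $462.28
Pre-tax total = $315.75 + $462.28 = $778.03
Taxable wages = $6,163.67 − $778.03 = $5,385.64
Federal income tax: $5,385.64 × 0.11 = $592.42
Local income tax: $5,385.64 × 0.04 = $215.43
PFL insurance: $6,163.67 × 0.01 = $61.64
Roth contribution: $297.60
Total deductions = $315.75 + $462.28 + $592.42 + $215.43 + $61.64 + $297.60 = $1,945.12
Net pay = $6,163.67 − $1,945.12 = $4,218.55

$4,218.55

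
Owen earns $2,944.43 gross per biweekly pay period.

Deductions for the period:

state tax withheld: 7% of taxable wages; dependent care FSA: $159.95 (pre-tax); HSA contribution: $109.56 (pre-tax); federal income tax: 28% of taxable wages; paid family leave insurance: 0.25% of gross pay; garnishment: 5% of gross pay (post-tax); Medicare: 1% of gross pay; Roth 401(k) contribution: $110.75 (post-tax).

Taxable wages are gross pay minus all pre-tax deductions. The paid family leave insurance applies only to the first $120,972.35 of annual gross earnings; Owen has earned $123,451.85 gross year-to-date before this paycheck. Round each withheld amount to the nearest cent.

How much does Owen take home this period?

HSA contribution: $109.56
Dependent care FSA: $159.95
Pre-tax total = $109.56 + $159.95 = $269.51
Taxable wages = $2,944.43 − $269.51 = $2,674.92
Federal income tax: $2,674.92 × 0.28 = $748.98
State tax withheld: $2,674.92 × 0.07 = $187.24
Paid family leave insurance: annual cap $120,972.35 already reached (YTD $123,451.85), so $0.00
Medicare: $2,944.43 × 0.01 = $29.44
Garnishment: $2,944.43 × 0.05 = $147.22
Roth 401(k) contribution: $110.75
Total deductions = $109.56 + $159.95 + $748.98 + $187.24 + $0.00 + $29.44 + $147.22 + $110.75 = $1,493.14
Net pay = $2,944.43 − $1,493.14 = $1,451.29

$1,451.29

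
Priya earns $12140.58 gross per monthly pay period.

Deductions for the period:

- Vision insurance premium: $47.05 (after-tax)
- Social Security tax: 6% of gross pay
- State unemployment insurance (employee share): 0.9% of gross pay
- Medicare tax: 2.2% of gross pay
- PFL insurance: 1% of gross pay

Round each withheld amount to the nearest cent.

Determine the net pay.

$10867.33

PFL insurance: $12140.58 × 0.01 = $121.41
Medicare tax: $12140.58 × 0.022 = $267.09
Social Security tax: $12140.58 × 0.06 = $728.43
State unemployment insurance (employee share): $12140.58 × 0.009 = $109.27
Vision insurance premium: $47.05
Total deductions = $121.41 + $267.09 + $728.43 + $109.27 + $47.05 = $1273.25
Net pay = $12140.58 − $1273.25 = $10867.33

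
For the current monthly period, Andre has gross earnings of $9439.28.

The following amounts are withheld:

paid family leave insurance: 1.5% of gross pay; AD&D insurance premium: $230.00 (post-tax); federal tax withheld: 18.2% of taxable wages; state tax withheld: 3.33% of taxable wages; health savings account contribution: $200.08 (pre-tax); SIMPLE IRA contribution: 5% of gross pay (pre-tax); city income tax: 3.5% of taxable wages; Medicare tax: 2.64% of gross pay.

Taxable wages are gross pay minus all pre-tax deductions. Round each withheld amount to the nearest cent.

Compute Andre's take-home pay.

$5952.01

Health savings account contribution: $200.08
SIMPLE IRA contribution: $9439.28 × 0.05 = $471.96
Pre-tax total = $200.08 + $471.96 = $672.04
Taxable wages = $9439.28 − $672.04 = $8767.24
City income tax: $8767.24 × 0.035 = $306.85
State tax withheld: $8767.24 × 0.0333 = $291.95
Federal tax withheld: $8767.24 × 0.182 = $1595.64
Paid family leave insurance: $9439.28 × 0.015 = $141.59
Medicare tax: $9439.28 × 0.0264 = $249.20
AD&D insurance premium: $230.00
Total deductions = $200.08 + $471.96 + $306.85 + $291.95 + $1595.64 + $141.59 + $249.20 + $230.00 = $3487.27
Net pay = $9439.28 − $3487.27 = $5952.01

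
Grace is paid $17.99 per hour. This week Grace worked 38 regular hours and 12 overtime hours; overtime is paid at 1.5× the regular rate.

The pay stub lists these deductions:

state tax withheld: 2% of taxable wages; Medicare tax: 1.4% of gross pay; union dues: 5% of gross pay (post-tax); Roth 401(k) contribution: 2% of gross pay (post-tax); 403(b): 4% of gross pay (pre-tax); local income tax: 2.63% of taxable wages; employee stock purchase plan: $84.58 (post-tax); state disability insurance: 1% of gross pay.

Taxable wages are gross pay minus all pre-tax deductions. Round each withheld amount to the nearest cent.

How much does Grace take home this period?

$743.09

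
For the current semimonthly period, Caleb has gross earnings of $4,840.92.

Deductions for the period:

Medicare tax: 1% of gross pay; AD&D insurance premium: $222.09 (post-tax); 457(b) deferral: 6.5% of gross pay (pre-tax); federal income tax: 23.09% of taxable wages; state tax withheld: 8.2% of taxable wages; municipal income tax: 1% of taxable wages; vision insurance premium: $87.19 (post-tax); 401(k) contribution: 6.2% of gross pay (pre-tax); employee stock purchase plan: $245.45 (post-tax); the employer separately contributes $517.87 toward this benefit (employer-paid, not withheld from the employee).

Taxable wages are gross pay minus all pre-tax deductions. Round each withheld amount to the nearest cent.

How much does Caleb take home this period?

$2,258.37

401(k) contribution: $4,840.92 × 0.062 = $300.14
457(b) deferral: $4,840.92 × 0.065 = $314.66
Pre-tax total = $300.14 + $314.66 = $614.80
Taxable wages = $4,840.92 − $614.80 = $4,226.12
Federal income tax: $4,226.12 × 0.2309 = $975.81
State tax withheld: $4,226.12 × 0.082 = $346.54
Municipal income tax: $4,226.12 × 0.01 = $42.26
Medicare tax: $4,840.92 × 0.01 = $48.41
AD&D insurance premium: $222.09
Vision insurance premium: $87.19
Employee stock purchase plan: $245.45
(Employer's $517.87 toward employee stock purchase plan is not withheld from the employee.)
Total deductions = $300.14 + $314.66 + $975.81 + $346.54 + $42.26 + $48.41 + $222.09 + $87.19 + $245.45 = $2,582.55
Net pay = $4,840.92 − $2,582.55 = $2,258.37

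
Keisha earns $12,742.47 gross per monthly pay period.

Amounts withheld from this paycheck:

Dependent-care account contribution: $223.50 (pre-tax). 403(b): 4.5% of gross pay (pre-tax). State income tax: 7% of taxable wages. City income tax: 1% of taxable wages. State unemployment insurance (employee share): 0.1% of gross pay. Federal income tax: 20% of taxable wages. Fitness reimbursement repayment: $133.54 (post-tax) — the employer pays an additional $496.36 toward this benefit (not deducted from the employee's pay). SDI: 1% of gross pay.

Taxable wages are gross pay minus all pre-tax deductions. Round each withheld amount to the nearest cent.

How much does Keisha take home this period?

$8,327.10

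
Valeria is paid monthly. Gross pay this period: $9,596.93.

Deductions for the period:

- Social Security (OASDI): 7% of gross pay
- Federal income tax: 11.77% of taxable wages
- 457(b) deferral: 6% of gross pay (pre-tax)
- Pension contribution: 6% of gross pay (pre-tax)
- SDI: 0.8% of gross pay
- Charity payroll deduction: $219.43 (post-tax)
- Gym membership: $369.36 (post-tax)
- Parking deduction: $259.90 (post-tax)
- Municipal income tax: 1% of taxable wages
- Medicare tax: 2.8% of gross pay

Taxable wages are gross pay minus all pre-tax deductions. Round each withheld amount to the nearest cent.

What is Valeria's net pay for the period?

$5,500.86

457(b) deferral: $9,596.93 × 0.06 = $575.82
Pension contribution: $9,596.93 × 0.06 = $575.82
Pre-tax total = $575.82 + $575.82 = $1,151.64
Taxable wages = $9,596.93 − $1,151.64 = $8,445.29
Federal income tax: $8,445.29 × 0.1177 = $994.01
Municipal income tax: $8,445.29 × 0.01 = $84.45
SDI: $9,596.93 × 0.008 = $76.78
Medicare tax: $9,596.93 × 0.028 = $268.71
Social Security (OASDI): $9,596.93 × 0.07 = $671.79
Charity payroll deduction: $219.43
Parking deduction: $259.90
Gym membership: $369.36
Total deductions = $575.82 + $575.82 + $994.01 + $84.45 + $76.78 + $268.71 + $671.79 + $219.43 + $259.90 + $369.36 = $4,096.07
Net pay = $9,596.93 − $4,096.07 = $5,500.86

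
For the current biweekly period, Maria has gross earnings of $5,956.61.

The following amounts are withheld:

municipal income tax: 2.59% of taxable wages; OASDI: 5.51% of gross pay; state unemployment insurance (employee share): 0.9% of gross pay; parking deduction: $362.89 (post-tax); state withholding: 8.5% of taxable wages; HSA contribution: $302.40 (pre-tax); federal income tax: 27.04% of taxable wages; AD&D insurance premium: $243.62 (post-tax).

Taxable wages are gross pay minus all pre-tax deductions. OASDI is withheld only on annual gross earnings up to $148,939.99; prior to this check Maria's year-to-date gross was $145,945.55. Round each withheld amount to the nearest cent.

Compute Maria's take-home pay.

HSA contribution: $302.40
Taxable wages = $5,956.61 − $302.40 = $5,654.21
State withholding: $5,654.21 × 0.085 = $480.61
Municipal income tax: $5,654.21 × 0.0259 = $146.44
Federal income tax: $5,654.21 × 0.2704 = $1,528.90
State unemployment insurance (employee share): $5,956.61 × 0.009 = $53.61
OASDI: only $148,939.99 − $145,945.55 = $2,994.44 of this check is subject → $2,994.44 × 0.0551 = $164.99
AD&D insurance premium: $243.62
Parking deduction: $362.89
Total deductions = $302.40 + $480.61 + $146.44 + $1,528.90 + $53.61 + $164.99 + $243.62 + $362.89 = $3,283.46
Net pay = $5,956.61 − $3,283.46 = $2,673.15

$2,673.15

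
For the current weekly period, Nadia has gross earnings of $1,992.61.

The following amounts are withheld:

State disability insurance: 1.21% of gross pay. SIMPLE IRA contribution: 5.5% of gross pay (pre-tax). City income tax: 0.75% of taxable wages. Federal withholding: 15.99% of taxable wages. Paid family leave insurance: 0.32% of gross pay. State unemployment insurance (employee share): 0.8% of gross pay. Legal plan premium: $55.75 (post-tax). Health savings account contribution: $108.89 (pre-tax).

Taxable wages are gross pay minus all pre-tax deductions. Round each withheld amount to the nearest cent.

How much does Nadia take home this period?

$1,374.96

Health savings account contribution: $108.89
SIMPLE IRA contribution: $1,992.61 × 0.055 = $109.59
Pre-tax total = $108.89 + $109.59 = $218.48
Taxable wages = $1,992.61 − $218.48 = $1,774.13
City income tax: $1,774.13 × 0.0075 = $13.31
Federal withholding: $1,774.13 × 0.1599 = $283.68
State unemployment insurance (employee share): $1,992.61 × 0.008 = $15.94
Paid family leave insurance: $1,992.61 × 0.0032 = $6.38
State disability insurance: $1,992.61 × 0.0121 = $24.11
Legal plan premium: $55.75
Total deductions = $108.89 + $109.59 + $13.31 + $283.68 + $15.94 + $6.38 + $24.11 + $55.75 = $617.65
Net pay = $1,992.61 − $617.65 = $1,374.96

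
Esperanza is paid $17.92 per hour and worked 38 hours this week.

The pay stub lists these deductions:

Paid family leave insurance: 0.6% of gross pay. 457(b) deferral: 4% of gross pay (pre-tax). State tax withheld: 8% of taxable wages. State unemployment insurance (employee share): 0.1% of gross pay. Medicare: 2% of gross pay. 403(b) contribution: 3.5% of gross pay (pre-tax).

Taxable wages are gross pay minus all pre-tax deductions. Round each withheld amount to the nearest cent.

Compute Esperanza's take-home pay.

$561.11

Gross pay: 38 × $17.92 = $680.96
457(b) deferral: $680.96 × 0.04 = $27.24
403(b) contribution: $680.96 × 0.035 = $23.83
Pre-tax total = $27.24 + $23.83 = $51.07
Taxable wages = $680.96 − $51.07 = $629.89
State tax withheld: $629.89 × 0.08 = $50.39
State unemployment insurance (employee share): $680.96 × 0.001 = $0.68
Medicare: $680.96 × 0.02 = $13.62
Paid family leave insurance: $680.96 × 0.006 = $4.09
Total deductions = $27.24 + $23.83 + $50.39 + $0.68 + $13.62 + $4.09 = $119.85
Net pay = $680.96 − $119.85 = $561.11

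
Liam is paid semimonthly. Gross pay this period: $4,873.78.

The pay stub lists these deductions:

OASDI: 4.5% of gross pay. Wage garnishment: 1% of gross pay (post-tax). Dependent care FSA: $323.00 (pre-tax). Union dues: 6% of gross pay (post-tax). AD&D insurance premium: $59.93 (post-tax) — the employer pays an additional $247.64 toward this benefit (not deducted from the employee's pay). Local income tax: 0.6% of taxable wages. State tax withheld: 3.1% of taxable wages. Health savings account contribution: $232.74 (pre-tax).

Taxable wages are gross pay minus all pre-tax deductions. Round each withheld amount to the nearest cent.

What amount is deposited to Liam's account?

Dependent care FSA: $323.00
Health savings account contribution: $232.74
Pre-tax total = $323.00 + $232.74 = $555.74
Taxable wages = $4,873.78 − $555.74 = $4,318.04
Local income tax: $4,318.04 × 0.006 = $25.91
State tax withheld: $4,318.04 × 0.031 = $133.86
OASDI: $4,873.78 × 0.045 = $219.32
Union dues: $4,873.78 × 0.06 = $292.43
Wage garnishment: $4,873.78 × 0.01 = $48.74
AD&D insurance premium: $59.93
(Employer's $247.64 toward AD&D insurance premium is not withheld from the employee.)
Total deductions = $323.00 + $232.74 + $25.91 + $133.86 + $219.32 + $292.43 + $48.74 + $59.93 = $1,335.93
Net pay = $4,873.78 − $1,335.93 = $3,537.85

$3,537.85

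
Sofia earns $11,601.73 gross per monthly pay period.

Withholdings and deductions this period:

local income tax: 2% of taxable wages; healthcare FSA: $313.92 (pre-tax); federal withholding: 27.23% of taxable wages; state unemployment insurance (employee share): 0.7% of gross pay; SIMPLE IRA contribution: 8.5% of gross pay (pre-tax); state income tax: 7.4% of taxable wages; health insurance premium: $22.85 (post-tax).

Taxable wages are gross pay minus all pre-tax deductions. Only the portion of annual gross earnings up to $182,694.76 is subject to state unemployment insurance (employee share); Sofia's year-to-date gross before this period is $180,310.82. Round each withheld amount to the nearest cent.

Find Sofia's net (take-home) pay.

Healthcare FSA: $313.92
SIMPLE IRA contribution: $11,601.73 × 0.085 = $986.15
Pre-tax total = $313.92 + $986.15 = $1,300.07
Taxable wages = $11,601.73 − $1,300.07 = $10,301.66
State income tax: $10,301.66 × 0.074 = $762.32
Local income tax: $10,301.66 × 0.02 = $206.03
Federal withholding: $10,301.66 × 0.2723 = $2,805.14
State unemployment insurance (employee share): only $182,694.76 − $180,310.82 = $2,383.94 of this check is subject → $2,383.94 × 0.007 = $16.69
Health insurance premium: $22.85
Total deductions = $313.92 + $986.15 + $762.32 + $206.03 + $2,805.14 + $16.69 + $22.85 = $5,113.10
Net pay = $11,601.73 − $5,113.10 = $6,488.63

$6,488.63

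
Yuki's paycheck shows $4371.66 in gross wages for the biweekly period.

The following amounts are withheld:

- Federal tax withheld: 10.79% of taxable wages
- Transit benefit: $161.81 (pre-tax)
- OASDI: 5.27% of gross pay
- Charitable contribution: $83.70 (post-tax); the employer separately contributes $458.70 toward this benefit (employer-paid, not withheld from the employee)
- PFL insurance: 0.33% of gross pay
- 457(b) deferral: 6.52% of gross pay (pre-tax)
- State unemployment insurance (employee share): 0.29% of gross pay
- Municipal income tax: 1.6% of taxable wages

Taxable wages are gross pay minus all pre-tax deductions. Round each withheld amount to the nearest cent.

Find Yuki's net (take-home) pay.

Transit benefit: $161.81
457(b) deferral: $4371.66 × 0.0652 = $285.03
Pre-tax total = $161.81 + $285.03 = $446.84
Taxable wages = $4371.66 − $446.84 = $3924.82
Federal tax withheld: $3924.82 × 0.1079 = $423.49
Municipal income tax: $3924.82 × 0.016 = $62.80
OASDI: $4371.66 × 0.0527 = $230.39
State unemployment insurance (employee share): $4371.66 × 0.0029 = $12.68
PFL insurance: $4371.66 × 0.0033 = $14.43
Charitable contribution: $83.70
(Employer's $458.70 toward charitable contribution is not withheld from the employee.)
Total deductions = $161.81 + $285.03 + $423.49 + $62.80 + $230.39 + $12.68 + $14.43 + $83.70 = $1274.33
Net pay = $4371.66 − $1274.33 = $3097.33

$3097.33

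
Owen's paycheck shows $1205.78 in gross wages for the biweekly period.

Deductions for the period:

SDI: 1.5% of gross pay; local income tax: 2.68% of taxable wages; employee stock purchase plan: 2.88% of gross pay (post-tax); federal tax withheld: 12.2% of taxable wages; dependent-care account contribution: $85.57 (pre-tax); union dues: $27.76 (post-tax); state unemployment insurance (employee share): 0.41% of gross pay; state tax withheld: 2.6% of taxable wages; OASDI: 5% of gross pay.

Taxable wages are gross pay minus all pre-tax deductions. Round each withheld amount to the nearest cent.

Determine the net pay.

$778.58

Dependent-care account contribution: $85.57
Taxable wages = $1205.78 − $85.57 = $1120.21
Federal tax withheld: $1120.21 × 0.122 = $136.67
Local income tax: $1120.21 × 0.0268 = $30.02
State tax withheld: $1120.21 × 0.026 = $29.13
SDI: $1205.78 × 0.015 = $18.09
OASDI: $1205.78 × 0.05 = $60.29
State unemployment insurance (employee share): $1205.78 × 0.0041 = $4.94
Union dues: $27.76
Employee stock purchase plan: $1205.78 × 0.0288 = $34.73
Total deductions = $85.57 + $136.67 + $30.02 + $29.13 + $18.09 + $60.29 + $4.94 + $27.76 + $34.73 = $427.20
Net pay = $1205.78 − $427.20 = $778.58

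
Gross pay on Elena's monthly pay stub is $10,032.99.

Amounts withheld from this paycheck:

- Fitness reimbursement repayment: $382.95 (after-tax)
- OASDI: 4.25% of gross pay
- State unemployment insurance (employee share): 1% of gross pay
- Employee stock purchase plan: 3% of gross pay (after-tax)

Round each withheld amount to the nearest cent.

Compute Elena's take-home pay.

$8,822.32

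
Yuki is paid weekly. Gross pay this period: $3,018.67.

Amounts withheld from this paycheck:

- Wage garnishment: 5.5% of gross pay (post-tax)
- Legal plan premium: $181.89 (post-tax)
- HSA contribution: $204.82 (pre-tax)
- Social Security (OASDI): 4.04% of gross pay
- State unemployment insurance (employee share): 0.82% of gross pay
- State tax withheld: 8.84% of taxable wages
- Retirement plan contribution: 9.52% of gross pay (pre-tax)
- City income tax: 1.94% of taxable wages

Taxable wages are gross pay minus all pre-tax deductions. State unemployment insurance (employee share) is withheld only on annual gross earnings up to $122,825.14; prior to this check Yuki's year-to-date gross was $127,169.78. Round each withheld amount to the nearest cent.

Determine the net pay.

HSA contribution: $204.82
Retirement plan contribution: $3,018.67 × 0.0952 = $287.38
Pre-tax total = $204.82 + $287.38 = $492.20
Taxable wages = $3,018.67 − $492.20 = $2,526.47
State tax withheld: $2,526.47 × 0.0884 = $223.34
City income tax: $2,526.47 × 0.0194 = $49.01
State unemployment insurance (employee share): annual cap $122,825.14 already reached (YTD $127,169.78), so $0.00
Social Security (OASDI): $3,018.67 × 0.0404 = $121.95
Legal plan premium: $181.89
Wage garnishment: $3,018.67 × 0.055 = $166.03
Total deductions = $204.82 + $287.38 + $223.34 + $49.01 + $0.00 + $121.95 + $181.89 + $166.03 = $1,234.42
Net pay = $3,018.67 − $1,234.42 = $1,784.25

$1,784.25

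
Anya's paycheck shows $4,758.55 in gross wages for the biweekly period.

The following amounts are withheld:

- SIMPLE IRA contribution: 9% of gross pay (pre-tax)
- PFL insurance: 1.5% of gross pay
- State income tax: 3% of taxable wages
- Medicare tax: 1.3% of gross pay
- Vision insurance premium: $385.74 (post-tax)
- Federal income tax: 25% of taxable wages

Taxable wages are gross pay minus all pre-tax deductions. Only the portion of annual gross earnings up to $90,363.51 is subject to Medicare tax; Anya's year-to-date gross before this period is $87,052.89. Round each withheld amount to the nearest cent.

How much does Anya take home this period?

$2,617.64

SIMPLE IRA contribution: $4,758.55 × 0.09 = $428.27
Taxable wages = $4,758.55 − $428.27 = $4,330.28
Federal income tax: $4,330.28 × 0.25 = $1,082.57
State income tax: $4,330.28 × 0.03 = $129.91
Medicare tax: only $90,363.51 − $87,052.89 = $3,310.62 of this check is subject → $3,310.62 × 0.013 = $43.04
PFL insurance: $4,758.55 × 0.015 = $71.38
Vision insurance premium: $385.74
Total deductions = $428.27 + $1,082.57 + $129.91 + $43.04 + $71.38 + $385.74 = $2,140.91
Net pay = $4,758.55 − $2,140.91 = $2,617.64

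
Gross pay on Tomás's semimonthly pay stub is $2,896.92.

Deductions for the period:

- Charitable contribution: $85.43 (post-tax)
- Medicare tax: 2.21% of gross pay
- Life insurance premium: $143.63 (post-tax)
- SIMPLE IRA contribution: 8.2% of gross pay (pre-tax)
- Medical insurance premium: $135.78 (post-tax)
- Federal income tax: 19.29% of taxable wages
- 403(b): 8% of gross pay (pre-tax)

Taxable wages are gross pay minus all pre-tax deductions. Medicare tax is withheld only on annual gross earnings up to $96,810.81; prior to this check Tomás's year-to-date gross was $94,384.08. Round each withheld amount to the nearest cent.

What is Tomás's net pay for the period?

$1,540.86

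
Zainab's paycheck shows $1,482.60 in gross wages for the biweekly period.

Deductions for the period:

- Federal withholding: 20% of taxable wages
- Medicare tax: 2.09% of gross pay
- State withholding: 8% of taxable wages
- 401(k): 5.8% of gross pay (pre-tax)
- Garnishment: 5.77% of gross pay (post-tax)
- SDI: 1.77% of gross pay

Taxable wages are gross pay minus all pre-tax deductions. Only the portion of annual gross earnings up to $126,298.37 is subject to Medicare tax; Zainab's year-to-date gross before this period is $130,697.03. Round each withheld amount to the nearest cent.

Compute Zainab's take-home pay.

$893.77

401(k): $1,482.60 × 0.058 = $85.99
Taxable wages = $1,482.60 − $85.99 = $1,396.61
Federal withholding: $1,396.61 × 0.2 = $279.32
State withholding: $1,396.61 × 0.08 = $111.73
SDI: $1,482.60 × 0.0177 = $26.24
Medicare tax: annual cap $126,298.37 already reached (YTD $130,697.03), so $0.00
Garnishment: $1,482.60 × 0.0577 = $85.55
Total deductions = $85.99 + $279.32 + $111.73 + $26.24 + $0.00 + $85.55 = $588.83
Net pay = $1,482.60 − $588.83 = $893.77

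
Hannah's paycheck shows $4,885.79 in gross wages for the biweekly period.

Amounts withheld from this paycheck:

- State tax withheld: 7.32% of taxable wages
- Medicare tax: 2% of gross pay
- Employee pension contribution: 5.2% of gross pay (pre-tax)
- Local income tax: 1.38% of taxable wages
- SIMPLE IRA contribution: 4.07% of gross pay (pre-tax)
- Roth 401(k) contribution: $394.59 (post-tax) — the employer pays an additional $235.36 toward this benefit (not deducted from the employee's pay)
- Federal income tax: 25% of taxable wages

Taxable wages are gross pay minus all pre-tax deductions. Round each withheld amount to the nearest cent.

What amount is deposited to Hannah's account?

$2,446.69

SIMPLE IRA contribution: $4,885.79 × 0.0407 = $198.85
Employee pension contribution: $4,885.79 × 0.052 = $254.06
Pre-tax total = $198.85 + $254.06 = $452.91
Taxable wages = $4,885.79 − $452.91 = $4,432.88
Federal income tax: $4,432.88 × 0.25 = $1,108.22
State tax withheld: $4,432.88 × 0.0732 = $324.49
Local income tax: $4,432.88 × 0.0138 = $61.17
Medicare tax: $4,885.79 × 0.02 = $97.72
Roth 401(k) contribution: $394.59
(Employer's $235.36 toward Roth 401(k) contribution is not withheld from the employee.)
Total deductions = $198.85 + $254.06 + $1,108.22 + $324.49 + $61.17 + $97.72 + $394.59 = $2,439.10
Net pay = $4,885.79 − $2,439.10 = $2,446.69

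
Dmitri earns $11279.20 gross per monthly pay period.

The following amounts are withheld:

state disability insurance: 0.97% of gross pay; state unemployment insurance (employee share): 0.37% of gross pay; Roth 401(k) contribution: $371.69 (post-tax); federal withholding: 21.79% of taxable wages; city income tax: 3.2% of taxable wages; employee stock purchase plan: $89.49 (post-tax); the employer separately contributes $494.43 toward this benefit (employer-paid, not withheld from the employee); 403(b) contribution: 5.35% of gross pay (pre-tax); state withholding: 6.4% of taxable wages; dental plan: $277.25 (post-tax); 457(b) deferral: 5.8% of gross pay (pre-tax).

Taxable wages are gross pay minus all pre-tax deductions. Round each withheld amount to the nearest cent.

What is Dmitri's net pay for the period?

$5986.23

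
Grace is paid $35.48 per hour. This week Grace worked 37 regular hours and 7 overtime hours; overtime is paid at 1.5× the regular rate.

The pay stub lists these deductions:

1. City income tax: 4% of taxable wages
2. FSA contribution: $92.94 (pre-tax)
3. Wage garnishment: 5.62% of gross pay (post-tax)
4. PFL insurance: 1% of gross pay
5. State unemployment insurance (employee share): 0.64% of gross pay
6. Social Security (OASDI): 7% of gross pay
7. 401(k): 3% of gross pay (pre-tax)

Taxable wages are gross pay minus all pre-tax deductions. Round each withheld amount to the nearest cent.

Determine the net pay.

Regular pay: 37 × $35.48 = $1,312.76
Overtime pay: 7 × $35.48 × 1.5 = $372.54
Gross pay = $1,312.76 + $372.54 = $1,685.30
FSA contribution: $92.94
401(k): $1,685.30 × 0.03 = $50.56
Pre-tax total = $92.94 + $50.56 = $143.50
Taxable wages = $1,685.30 − $143.50 = $1,541.80
City income tax: $1,541.80 × 0.04 = $61.67
State unemployment insurance (employee share): $1,685.30 × 0.0064 = $10.79
PFL insurance: $1,685.30 × 0.01 = $16.85
Social Security (OASDI): $1,685.30 × 0.07 = $117.97
Wage garnishment: $1,685.30 × 0.0562 = $94.71
Total deductions = $92.94 + $50.56 + $61.67 + $10.79 + $16.85 + $117.97 + $94.71 = $445.49
Net pay = $1,685.30 − $445.49 = $1,239.81

$1,239.81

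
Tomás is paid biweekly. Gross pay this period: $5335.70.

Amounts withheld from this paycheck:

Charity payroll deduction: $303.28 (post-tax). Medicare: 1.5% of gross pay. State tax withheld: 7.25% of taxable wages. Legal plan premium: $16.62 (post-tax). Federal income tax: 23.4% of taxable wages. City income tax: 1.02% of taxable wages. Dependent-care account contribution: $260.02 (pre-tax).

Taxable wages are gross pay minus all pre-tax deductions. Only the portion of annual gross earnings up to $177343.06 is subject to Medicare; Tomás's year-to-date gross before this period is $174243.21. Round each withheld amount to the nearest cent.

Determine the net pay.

Dependent-care account contribution: $260.02
Taxable wages = $5335.70 − $260.02 = $5075.68
State tax withheld: $5075.68 × 0.0725 = $367.99
Federal income tax: $5075.68 × 0.234 = $1187.71
City income tax: $5075.68 × 0.0102 = $51.77
Medicare: only $177343.06 − $174243.21 = $3099.85 of this check is subject → $3099.85 × 0.015 = $46.50
Legal plan premium: $16.62
Charity payroll deduction: $303.28
Total deductions = $260.02 + $367.99 + $1187.71 + $51.77 + $46.50 + $16.62 + $303.28 = $2233.89
Net pay = $5335.70 − $2233.89 = $3101.81

$3101.81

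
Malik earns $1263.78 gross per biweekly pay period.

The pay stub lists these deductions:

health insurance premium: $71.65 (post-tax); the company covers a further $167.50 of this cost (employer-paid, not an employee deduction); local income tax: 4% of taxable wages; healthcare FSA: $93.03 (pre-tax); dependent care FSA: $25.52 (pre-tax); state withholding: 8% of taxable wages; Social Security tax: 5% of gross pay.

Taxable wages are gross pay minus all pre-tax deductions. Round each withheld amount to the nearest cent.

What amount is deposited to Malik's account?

$872.96

Healthcare FSA: $93.03
Dependent care FSA: $25.52
Pre-tax total = $93.03 + $25.52 = $118.55
Taxable wages = $1263.78 − $118.55 = $1145.23
State withholding: $1145.23 × 0.08 = $91.62
Local income tax: $1145.23 × 0.04 = $45.81
Social Security tax: $1263.78 × 0.05 = $63.19
Health insurance premium: $71.65
(Employer's $167.50 toward health insurance premium is not withheld from the employee.)
Total deductions = $93.03 + $25.52 + $91.62 + $45.81 + $63.19 + $71.65 = $390.82
Net pay = $1263.78 − $390.82 = $872.96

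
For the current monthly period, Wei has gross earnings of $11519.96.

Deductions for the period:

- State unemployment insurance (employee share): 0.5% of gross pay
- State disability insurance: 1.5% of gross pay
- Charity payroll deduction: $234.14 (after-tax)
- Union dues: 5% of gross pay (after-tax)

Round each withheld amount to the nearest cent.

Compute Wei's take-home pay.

State disability insurance: $11519.96 × 0.015 = $172.80
State unemployment insurance (employee share): $11519.96 × 0.005 = $57.60
Charity payroll deduction: $234.14
Union dues: $11519.96 × 0.05 = $576.00
Total deductions = $172.80 + $57.60 + $234.14 + $576.00 = $1040.54
Net pay = $11519.96 − $1040.54 = $10479.42

$10479.42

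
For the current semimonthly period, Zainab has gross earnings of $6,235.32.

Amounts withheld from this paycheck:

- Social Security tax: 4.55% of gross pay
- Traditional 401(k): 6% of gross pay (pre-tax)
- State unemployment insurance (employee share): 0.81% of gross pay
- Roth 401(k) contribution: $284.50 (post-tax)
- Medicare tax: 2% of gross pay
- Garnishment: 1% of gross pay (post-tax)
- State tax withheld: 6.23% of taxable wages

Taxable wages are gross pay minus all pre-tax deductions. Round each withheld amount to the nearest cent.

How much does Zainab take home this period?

$4,690.27

Traditional 401(k): $6,235.32 × 0.06 = $374.12
Taxable wages = $6,235.32 − $374.12 = $5,861.20
State tax withheld: $5,861.20 × 0.0623 = $365.15
Social Security tax: $6,235.32 × 0.0455 = $283.71
State unemployment insurance (employee share): $6,235.32 × 0.0081 = $50.51
Medicare tax: $6,235.32 × 0.02 = $124.71
Roth 401(k) contribution: $284.50
Garnishment: $6,235.32 × 0.01 = $62.35
Total deductions = $374.12 + $365.15 + $283.71 + $50.51 + $124.71 + $284.50 + $62.35 = $1,545.05
Net pay = $6,235.32 − $1,545.05 = $4,690.27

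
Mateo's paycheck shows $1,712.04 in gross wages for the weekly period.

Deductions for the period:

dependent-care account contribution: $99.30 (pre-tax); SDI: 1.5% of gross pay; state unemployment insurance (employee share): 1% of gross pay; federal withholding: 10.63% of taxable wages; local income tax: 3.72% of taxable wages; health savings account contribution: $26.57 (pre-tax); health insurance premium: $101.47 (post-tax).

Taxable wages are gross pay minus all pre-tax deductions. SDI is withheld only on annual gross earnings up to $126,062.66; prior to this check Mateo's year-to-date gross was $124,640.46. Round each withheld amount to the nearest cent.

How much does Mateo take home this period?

$1,218.63

Dependent-care account contribution: $99.30
Health savings account contribution: $26.57
Pre-tax total = $99.30 + $26.57 = $125.87
Taxable wages = $1,712.04 − $125.87 = $1,586.17
Federal withholding: $1,586.17 × 0.1063 = $168.61
Local income tax: $1,586.17 × 0.0372 = $59.01
State unemployment insurance (employee share): $1,712.04 × 0.01 = $17.12
SDI: only $126,062.66 − $124,640.46 = $1,422.20 of this check is subject → $1,422.20 × 0.015 = $21.33
Health insurance premium: $101.47
Total deductions = $99.30 + $26.57 + $168.61 + $59.01 + $17.12 + $21.33 + $101.47 = $493.41
Net pay = $1,712.04 − $493.41 = $1,218.63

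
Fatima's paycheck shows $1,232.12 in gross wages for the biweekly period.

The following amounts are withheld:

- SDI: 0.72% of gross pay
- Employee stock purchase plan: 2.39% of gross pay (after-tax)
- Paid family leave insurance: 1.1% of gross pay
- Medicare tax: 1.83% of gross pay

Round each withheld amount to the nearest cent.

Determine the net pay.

$1,157.70

Medicare tax: $1,232.12 × 0.0183 = $22.55
SDI: $1,232.12 × 0.0072 = $8.87
Paid family leave insurance: $1,232.12 × 0.011 = $13.55
Employee stock purchase plan: $1,232.12 × 0.0239 = $29.45
Total deductions = $22.55 + $8.87 + $13.55 + $29.45 = $74.42
Net pay = $1,232.12 − $74.42 = $1,157.70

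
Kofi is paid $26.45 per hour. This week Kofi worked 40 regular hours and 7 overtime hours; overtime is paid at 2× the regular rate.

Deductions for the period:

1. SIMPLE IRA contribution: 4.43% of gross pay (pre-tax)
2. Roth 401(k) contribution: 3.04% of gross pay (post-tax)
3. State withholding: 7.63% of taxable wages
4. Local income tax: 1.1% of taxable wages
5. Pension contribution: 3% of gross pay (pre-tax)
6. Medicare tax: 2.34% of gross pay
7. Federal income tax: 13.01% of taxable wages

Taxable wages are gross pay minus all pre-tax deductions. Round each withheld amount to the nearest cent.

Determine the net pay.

$957.90

Regular pay: 40 × $26.45 = $1,058.00
Overtime pay: 7 × $26.45 × 2 = $370.30
Gross pay = $1,058.00 + $370.30 = $1,428.30
Pension contribution: $1,428.30 × 0.03 = $42.85
SIMPLE IRA contribution: $1,428.30 × 0.0443 = $63.27
Pre-tax total = $42.85 + $63.27 = $106.12
Taxable wages = $1,428.30 − $106.12 = $1,322.18
Local income tax: $1,322.18 × 0.011 = $14.54
Federal income tax: $1,322.18 × 0.1301 = $172.02
State withholding: $1,322.18 × 0.0763 = $100.88
Medicare tax: $1,428.30 × 0.0234 = $33.42
Roth 401(k) contribution: $1,428.30 × 0.0304 = $43.42
Total deductions = $42.85 + $63.27 + $14.54 + $172.02 + $100.88 + $33.42 + $43.42 = $470.40
Net pay = $1,428.30 − $470.40 = $957.90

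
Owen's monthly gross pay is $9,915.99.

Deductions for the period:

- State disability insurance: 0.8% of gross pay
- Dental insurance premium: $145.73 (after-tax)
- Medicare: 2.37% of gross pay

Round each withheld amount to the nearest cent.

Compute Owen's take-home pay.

$9,455.92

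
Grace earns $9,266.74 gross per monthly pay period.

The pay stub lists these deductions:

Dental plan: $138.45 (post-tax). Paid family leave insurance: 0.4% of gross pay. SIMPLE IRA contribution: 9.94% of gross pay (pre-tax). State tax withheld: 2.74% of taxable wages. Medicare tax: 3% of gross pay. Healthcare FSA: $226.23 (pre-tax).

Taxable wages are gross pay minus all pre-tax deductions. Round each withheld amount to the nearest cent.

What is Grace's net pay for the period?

$7,443.41

SIMPLE IRA contribution: $9,266.74 × 0.0994 = $921.11
Healthcare FSA: $226.23
Pre-tax total = $921.11 + $226.23 = $1,147.34
Taxable wages = $9,266.74 − $1,147.34 = $8,119.40
State tax withheld: $8,119.40 × 0.0274 = $222.47
Medicare tax: $9,266.74 × 0.03 = $278.00
Paid family leave insurance: $9,266.74 × 0.004 = $37.07
Dental plan: $138.45
Total deductions = $921.11 + $226.23 + $222.47 + $278.00 + $37.07 + $138.45 = $1,823.33
Net pay = $9,266.74 − $1,823.33 = $7,443.41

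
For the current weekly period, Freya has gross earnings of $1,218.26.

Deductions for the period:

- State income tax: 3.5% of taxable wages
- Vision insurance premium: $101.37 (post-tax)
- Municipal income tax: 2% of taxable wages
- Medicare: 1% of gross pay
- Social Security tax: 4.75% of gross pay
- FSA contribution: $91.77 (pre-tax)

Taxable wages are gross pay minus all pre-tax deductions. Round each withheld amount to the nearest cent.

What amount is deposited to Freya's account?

$893.11

FSA contribution: $91.77
Taxable wages = $1,218.26 − $91.77 = $1,126.49
Municipal income tax: $1,126.49 × 0.02 = $22.53
State income tax: $1,126.49 × 0.035 = $39.43
Social Security tax: $1,218.26 × 0.0475 = $57.87
Medicare: $1,218.26 × 0.01 = $12.18
Vision insurance premium: $101.37
Total deductions = $91.77 + $22.53 + $39.43 + $57.87 + $12.18 + $101.37 = $325.15
Net pay = $1,218.26 − $325.15 = $893.11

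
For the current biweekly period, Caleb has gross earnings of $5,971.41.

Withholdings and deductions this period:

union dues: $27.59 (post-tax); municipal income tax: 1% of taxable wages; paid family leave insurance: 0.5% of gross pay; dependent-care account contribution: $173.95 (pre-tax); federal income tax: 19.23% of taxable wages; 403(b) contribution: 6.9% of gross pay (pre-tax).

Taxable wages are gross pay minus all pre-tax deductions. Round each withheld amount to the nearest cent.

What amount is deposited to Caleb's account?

403(b) contribution: $5,971.41 × 0.069 = $412.03
Dependent-care account contribution: $173.95
Pre-tax total = $412.03 + $173.95 = $585.98
Taxable wages = $5,971.41 − $585.98 = $5,385.43
Federal income tax: $5,385.43 × 0.1923 = $1,035.62
Municipal income tax: $5,385.43 × 0.01 = $53.85
Paid family leave insurance: $5,971.41 × 0.005 = $29.86
Union dues: $27.59
Total deductions = $412.03 + $173.95 + $1,035.62 + $53.85 + $29.86 + $27.59 = $1,732.90
Net pay = $5,971.41 − $1,732.90 = $4,238.51

$4,238.51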